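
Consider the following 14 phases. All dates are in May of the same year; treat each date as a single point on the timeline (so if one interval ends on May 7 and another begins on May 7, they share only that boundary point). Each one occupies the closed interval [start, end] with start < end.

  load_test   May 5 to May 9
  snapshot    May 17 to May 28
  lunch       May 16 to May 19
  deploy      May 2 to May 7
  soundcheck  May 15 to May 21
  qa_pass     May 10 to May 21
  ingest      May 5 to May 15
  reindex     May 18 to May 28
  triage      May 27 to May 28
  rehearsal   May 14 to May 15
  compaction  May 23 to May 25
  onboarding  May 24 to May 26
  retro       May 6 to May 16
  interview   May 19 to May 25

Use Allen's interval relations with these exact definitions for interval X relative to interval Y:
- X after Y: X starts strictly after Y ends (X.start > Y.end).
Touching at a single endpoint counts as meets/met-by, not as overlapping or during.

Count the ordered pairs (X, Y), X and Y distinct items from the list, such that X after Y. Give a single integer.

52

Checking all 182 ordered pairs for relation 'after'; matching pairs in alphabetical order:
(compaction, deploy): compaction after deploy ✓
(compaction, ingest): compaction after ingest ✓
(compaction, load_test): compaction after load_test ✓
(compaction, lunch): compaction after lunch ✓
(compaction, qa_pass): compaction after qa_pass ✓
(compaction, rehearsal): compaction after rehearsal ✓
(compaction, retro): compaction after retro ✓
(compaction, soundcheck): compaction after soundcheck ✓
(interview, deploy): interview after deploy ✓
(interview, ingest): interview after ingest ✓
(interview, load_test): interview after load_test ✓
(interview, rehearsal): interview after rehearsal ✓
(interview, retro): interview after retro ✓
(lunch, deploy): lunch after deploy ✓
(lunch, ingest): lunch after ingest ✓
(lunch, load_test): lunch after load_test ✓
(lunch, rehearsal): lunch after rehearsal ✓
(onboarding, deploy): onboarding after deploy ✓
(onboarding, ingest): onboarding after ingest ✓
(onboarding, load_test): onboarding after load_test ✓
(onboarding, lunch): onboarding after lunch ✓
(onboarding, qa_pass): onboarding after qa_pass ✓
(onboarding, rehearsal): onboarding after rehearsal ✓
(onboarding, retro): onboarding after retro ✓
... plus 28 further pairs not listed.
Count: 52.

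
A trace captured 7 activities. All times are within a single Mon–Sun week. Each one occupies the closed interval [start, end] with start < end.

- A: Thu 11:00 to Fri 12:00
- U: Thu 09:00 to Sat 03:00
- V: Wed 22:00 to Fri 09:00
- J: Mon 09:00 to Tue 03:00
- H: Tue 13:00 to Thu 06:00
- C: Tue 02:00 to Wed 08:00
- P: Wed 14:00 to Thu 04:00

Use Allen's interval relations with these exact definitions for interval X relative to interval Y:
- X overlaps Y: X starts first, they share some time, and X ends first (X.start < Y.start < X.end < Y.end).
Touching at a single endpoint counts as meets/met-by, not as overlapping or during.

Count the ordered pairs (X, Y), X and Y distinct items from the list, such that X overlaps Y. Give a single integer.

Checking all 42 ordered pairs for relation 'overlaps'; matching pairs in alphabetical order:
(C, H): C overlaps H ✓
(H, V): H overlaps V ✓
(J, C): J overlaps C ✓
(P, V): P overlaps V ✓
(V, A): V overlaps A ✓
(V, U): V overlaps U ✓
Count: 6.

6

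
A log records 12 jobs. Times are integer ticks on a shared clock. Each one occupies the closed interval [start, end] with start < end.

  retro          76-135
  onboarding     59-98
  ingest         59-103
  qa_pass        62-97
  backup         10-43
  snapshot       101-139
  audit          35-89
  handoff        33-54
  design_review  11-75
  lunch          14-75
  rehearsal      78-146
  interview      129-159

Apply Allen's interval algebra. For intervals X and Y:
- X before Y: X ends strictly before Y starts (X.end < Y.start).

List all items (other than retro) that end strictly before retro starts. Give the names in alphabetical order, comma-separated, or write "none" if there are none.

Target retro = [76, 135].
audit [35, 89] → overlaps → no.
backup [10, 43] → before → yes.
design_review [11, 75] → before → yes.
handoff [33, 54] → before → yes.
ingest [59, 103] → overlaps → no.
interview [129, 159] → overlapped-by → no.
lunch [14, 75] → before → yes.
onboarding [59, 98] → overlaps → no.
qa_pass [62, 97] → overlaps → no.
rehearsal [78, 146] → overlapped-by → no.
snapshot [101, 139] → overlapped-by → no.
Result: backup, design_review, handoff, lunch.

backup, design_review, handoff, lunch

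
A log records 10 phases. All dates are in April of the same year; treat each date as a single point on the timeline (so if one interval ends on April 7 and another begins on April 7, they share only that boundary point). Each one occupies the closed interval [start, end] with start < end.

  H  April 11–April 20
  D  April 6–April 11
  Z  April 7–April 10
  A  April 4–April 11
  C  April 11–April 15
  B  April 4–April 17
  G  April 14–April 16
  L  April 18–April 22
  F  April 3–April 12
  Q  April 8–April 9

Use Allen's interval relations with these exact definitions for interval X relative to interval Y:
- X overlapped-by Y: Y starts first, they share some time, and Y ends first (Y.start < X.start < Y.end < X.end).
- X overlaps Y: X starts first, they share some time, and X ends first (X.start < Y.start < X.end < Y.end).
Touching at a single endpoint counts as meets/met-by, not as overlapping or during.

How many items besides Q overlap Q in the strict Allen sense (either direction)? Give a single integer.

0

Target Q = [April 8, April 9].
A [April 4, April 11] → contains → no.
B [April 4, April 17] → contains → no.
C [April 11, April 15] → after → no.
D [April 6, April 11] → contains → no.
F [April 3, April 12] → contains → no.
G [April 14, April 16] → after → no.
H [April 11, April 20] → after → no.
L [April 18, April 22] → after → no.
Z [April 7, April 10] → contains → no.
Total: 0.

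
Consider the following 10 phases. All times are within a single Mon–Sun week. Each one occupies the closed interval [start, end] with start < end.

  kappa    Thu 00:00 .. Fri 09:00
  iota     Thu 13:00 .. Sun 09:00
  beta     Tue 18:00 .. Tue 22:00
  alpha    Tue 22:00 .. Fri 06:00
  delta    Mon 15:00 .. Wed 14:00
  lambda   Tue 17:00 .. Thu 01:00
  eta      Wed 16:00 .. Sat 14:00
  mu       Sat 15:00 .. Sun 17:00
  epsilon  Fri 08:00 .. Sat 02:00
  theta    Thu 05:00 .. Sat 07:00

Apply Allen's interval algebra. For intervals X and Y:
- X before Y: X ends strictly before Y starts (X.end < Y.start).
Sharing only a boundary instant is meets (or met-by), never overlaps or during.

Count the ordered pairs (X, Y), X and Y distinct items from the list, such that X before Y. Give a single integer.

22

Checking all 90 ordered pairs for relation 'before'; matching pairs in alphabetical order:
(alpha, epsilon): alpha before epsilon ✓
(alpha, mu): alpha before mu ✓
(beta, epsilon): beta before epsilon ✓
(beta, eta): beta before eta ✓
(beta, iota): beta before iota ✓
(beta, kappa): beta before kappa ✓
(beta, mu): beta before mu ✓
(beta, theta): beta before theta ✓
(delta, epsilon): delta before epsilon ✓
(delta, eta): delta before eta ✓
(delta, iota): delta before iota ✓
(delta, kappa): delta before kappa ✓
(delta, mu): delta before mu ✓
(delta, theta): delta before theta ✓
(epsilon, mu): epsilon before mu ✓
(eta, mu): eta before mu ✓
(kappa, mu): kappa before mu ✓
(lambda, epsilon): lambda before epsilon ✓
(lambda, iota): lambda before iota ✓
(lambda, mu): lambda before mu ✓
(lambda, theta): lambda before theta ✓
(theta, mu): theta before mu ✓
Count: 22.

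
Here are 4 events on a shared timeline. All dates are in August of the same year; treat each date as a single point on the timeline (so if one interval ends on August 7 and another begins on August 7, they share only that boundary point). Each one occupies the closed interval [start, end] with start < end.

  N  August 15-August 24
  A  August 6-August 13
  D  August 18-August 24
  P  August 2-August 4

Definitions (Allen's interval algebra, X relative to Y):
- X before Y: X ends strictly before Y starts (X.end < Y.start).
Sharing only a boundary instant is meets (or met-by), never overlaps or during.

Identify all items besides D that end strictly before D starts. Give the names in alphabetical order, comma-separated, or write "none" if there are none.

Target D = [August 18, August 24].
A [August 6, August 13] → before → yes.
N [August 15, August 24] → finished-by → no.
P [August 2, August 4] → before → yes.
Result: A, P.

A, P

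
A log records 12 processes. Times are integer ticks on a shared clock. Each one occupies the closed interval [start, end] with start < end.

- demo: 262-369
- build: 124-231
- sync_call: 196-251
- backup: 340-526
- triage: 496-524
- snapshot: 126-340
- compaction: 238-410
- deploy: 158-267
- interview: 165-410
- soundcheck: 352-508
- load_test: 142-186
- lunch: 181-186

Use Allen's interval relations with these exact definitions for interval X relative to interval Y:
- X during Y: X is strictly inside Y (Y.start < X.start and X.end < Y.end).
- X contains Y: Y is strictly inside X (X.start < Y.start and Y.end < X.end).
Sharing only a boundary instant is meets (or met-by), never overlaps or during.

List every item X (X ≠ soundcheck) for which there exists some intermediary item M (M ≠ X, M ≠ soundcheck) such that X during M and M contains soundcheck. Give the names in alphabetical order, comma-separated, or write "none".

triage

Target soundcheck = [352, 508].
Intermediaries M with M contains soundcheck: backup.
Via backup — items with X during backup: triage.
Union: triage.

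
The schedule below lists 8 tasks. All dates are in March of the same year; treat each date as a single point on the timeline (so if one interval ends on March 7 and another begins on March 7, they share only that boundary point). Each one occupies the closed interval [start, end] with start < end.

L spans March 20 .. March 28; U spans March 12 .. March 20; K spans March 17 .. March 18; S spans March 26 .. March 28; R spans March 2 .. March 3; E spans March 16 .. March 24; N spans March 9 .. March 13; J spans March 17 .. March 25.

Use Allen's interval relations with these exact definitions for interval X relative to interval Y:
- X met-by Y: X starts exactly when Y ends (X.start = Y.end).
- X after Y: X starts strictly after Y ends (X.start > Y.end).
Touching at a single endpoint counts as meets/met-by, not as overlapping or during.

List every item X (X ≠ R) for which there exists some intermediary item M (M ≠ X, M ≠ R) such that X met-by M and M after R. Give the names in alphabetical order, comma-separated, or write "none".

L

Target R = [March 2, March 3].
Intermediaries M with M after R: E, J, K, L, N, S, U.
Via E — items with X met-by E: none.
Via J — items with X met-by J: none.
Via K — items with X met-by K: none.
Via L — items with X met-by L: none.
Via N — items with X met-by N: none.
Via S — items with X met-by S: none.
Via U — items with X met-by U: L.
Union: L.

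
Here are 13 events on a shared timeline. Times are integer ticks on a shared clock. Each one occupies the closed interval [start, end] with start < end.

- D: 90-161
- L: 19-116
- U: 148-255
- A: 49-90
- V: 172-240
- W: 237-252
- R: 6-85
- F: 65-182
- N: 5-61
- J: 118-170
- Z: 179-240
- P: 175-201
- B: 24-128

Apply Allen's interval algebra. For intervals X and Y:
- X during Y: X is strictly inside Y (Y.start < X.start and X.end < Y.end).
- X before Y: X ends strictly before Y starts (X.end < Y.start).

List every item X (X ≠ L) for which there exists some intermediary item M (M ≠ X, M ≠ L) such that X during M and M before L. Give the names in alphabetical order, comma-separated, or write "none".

Target L = [19, 116].
Intermediaries M with M before L: none.
Union: none.

none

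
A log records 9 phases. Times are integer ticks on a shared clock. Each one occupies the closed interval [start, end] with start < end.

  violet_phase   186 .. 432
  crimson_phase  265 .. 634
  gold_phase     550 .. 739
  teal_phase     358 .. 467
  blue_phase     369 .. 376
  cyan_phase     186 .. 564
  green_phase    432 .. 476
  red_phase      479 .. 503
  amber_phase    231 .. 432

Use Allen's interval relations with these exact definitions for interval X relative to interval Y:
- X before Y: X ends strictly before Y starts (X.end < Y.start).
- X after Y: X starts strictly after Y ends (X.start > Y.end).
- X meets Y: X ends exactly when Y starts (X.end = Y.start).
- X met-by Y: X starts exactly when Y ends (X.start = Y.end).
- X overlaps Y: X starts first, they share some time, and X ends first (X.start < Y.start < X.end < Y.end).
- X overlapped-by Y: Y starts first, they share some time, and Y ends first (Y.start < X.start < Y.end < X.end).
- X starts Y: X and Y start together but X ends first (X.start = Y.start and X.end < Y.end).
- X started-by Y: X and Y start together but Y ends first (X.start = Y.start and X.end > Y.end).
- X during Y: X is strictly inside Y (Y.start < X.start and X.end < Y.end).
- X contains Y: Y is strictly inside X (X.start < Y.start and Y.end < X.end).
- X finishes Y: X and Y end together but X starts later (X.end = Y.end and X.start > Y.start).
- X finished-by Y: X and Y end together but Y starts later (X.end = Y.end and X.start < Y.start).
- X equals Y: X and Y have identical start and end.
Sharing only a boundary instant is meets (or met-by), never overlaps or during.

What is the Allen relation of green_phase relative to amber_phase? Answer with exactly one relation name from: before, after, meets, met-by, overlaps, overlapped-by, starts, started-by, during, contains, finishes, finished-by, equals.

green_phase = [432, 476]; amber_phase = [231, 432].
Compare endpoints: green_phase.start > amber_phase.start, green_phase.start = amber_phase.end, green_phase.end > amber_phase.start, green_phase.end > amber_phase.end.
That pattern is 'met-by'.

met-by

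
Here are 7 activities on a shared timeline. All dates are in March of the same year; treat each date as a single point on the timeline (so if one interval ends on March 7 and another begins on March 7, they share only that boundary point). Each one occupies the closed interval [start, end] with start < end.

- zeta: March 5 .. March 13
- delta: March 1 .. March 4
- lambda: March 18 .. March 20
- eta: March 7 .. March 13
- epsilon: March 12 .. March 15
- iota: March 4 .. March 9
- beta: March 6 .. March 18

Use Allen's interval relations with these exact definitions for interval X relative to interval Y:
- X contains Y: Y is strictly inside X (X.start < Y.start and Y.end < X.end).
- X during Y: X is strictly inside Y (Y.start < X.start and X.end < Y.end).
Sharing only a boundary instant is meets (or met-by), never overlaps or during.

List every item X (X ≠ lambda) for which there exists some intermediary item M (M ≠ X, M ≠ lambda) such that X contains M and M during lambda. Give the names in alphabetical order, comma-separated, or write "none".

Target lambda = [March 18, March 20].
Intermediaries M with M during lambda: none.
Union: none.

none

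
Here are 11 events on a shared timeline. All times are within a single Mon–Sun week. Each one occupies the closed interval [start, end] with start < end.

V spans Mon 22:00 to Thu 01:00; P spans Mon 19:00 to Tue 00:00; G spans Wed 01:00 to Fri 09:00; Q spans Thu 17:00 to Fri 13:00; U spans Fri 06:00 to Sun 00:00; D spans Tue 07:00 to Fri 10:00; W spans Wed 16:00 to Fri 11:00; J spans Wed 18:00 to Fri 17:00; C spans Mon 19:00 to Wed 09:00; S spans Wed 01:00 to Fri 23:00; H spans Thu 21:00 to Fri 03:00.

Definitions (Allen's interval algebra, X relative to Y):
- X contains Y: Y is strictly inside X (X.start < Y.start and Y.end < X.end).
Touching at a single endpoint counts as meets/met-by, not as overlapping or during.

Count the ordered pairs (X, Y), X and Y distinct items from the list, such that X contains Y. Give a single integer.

11

Checking all 110 ordered pairs for relation 'contains'; matching pairs in alphabetical order:
(D, G): D contains G ✓
(D, H): D contains H ✓
(G, H): G contains H ✓
(J, H): J contains H ✓
(J, Q): J contains Q ✓
(Q, H): Q contains H ✓
(S, H): S contains H ✓
(S, J): S contains J ✓
(S, Q): S contains Q ✓
(S, W): S contains W ✓
(W, H): W contains H ✓
Count: 11.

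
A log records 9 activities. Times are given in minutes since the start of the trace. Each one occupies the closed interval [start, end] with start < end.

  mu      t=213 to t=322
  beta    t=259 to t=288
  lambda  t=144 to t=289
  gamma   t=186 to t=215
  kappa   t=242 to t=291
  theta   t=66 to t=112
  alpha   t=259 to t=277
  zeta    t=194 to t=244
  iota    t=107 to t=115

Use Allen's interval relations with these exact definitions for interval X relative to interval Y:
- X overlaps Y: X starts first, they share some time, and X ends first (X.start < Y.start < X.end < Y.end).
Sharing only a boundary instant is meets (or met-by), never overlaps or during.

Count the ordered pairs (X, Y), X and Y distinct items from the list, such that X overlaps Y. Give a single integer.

Checking all 72 ordered pairs for relation 'overlaps'; matching pairs in alphabetical order:
(gamma, mu): gamma overlaps mu ✓
(gamma, zeta): gamma overlaps zeta ✓
(lambda, kappa): lambda overlaps kappa ✓
(lambda, mu): lambda overlaps mu ✓
(theta, iota): theta overlaps iota ✓
(zeta, kappa): zeta overlaps kappa ✓
(zeta, mu): zeta overlaps mu ✓
Count: 7.

7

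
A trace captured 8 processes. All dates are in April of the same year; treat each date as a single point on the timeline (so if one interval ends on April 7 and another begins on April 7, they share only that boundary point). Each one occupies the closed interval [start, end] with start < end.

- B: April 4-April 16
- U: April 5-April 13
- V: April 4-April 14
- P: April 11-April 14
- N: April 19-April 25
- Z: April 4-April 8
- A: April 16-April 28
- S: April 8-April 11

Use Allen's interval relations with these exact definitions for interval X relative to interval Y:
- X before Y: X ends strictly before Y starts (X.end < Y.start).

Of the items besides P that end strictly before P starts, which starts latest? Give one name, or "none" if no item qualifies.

Target P = [April 11, April 14].
A [April 16, April 28] → after → excluded.
B [April 4, April 16] → contains → excluded.
N [April 19, April 25] → after → excluded.
S [April 8, April 11] → meets → excluded.
U [April 5, April 13] → overlaps → excluded.
V [April 4, April 14] → finished-by → excluded.
Z [April 4, April 8] → before → candidate.
Among candidates, latest start is April 4 → Z.

Z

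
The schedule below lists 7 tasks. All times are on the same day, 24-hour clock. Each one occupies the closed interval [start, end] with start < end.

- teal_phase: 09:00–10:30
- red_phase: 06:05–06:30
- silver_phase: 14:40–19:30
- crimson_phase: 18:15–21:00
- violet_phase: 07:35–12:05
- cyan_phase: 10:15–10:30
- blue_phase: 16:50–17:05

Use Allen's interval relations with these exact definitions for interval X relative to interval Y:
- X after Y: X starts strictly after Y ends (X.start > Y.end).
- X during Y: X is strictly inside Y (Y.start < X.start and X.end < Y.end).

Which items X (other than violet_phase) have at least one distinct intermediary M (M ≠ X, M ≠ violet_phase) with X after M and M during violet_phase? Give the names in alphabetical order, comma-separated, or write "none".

Target violet_phase = [07:35, 12:05].
Intermediaries M with M during violet_phase: cyan_phase, teal_phase.
Via cyan_phase — items with X after cyan_phase: blue_phase, crimson_phase, silver_phase.
Via teal_phase — items with X after teal_phase: blue_phase, crimson_phase, silver_phase.
Union: blue_phase, crimson_phase, silver_phase.

blue_phase, crimson_phase, silver_phase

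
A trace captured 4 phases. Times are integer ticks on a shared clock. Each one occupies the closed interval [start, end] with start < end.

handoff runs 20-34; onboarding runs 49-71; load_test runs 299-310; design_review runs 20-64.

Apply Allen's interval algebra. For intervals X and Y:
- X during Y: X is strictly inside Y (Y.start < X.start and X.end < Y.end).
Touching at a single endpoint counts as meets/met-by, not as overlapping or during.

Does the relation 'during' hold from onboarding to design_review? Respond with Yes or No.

No

onboarding = [49, 71], design_review = [20, 64].
Actual relation of onboarding to design_review: overlapped-by.
Asked whether 'during' holds → No.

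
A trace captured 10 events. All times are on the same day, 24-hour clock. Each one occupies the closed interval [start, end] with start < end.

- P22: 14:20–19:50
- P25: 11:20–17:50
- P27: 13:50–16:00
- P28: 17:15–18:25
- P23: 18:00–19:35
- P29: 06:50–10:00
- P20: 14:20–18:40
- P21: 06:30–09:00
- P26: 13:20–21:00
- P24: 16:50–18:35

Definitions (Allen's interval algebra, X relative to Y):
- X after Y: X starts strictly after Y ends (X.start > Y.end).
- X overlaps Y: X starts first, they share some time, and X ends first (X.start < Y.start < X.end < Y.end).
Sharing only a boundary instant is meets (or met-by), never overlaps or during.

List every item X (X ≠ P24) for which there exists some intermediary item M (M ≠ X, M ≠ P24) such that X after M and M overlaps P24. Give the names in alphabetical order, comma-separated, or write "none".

Target P24 = [16:50, 18:35].
Intermediaries M with M overlaps P24: P25.
Via P25 — items with X after P25: P23.
Union: P23.

P23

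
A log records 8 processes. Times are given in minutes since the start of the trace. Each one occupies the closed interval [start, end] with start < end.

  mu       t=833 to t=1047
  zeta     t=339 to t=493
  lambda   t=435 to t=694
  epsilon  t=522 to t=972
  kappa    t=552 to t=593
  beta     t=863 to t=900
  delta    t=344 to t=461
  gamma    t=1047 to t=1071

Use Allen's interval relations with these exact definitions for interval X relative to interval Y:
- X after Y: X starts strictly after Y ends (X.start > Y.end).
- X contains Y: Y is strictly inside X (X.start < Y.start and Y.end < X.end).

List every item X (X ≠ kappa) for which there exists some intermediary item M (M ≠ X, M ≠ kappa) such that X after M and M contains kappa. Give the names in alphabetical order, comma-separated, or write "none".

Target kappa = [t=552, t=593].
Intermediaries M with M contains kappa: epsilon, lambda.
Via epsilon — items with X after epsilon: gamma.
Via lambda — items with X after lambda: beta, gamma, mu.
Union: beta, gamma, mu.

beta, gamma, mu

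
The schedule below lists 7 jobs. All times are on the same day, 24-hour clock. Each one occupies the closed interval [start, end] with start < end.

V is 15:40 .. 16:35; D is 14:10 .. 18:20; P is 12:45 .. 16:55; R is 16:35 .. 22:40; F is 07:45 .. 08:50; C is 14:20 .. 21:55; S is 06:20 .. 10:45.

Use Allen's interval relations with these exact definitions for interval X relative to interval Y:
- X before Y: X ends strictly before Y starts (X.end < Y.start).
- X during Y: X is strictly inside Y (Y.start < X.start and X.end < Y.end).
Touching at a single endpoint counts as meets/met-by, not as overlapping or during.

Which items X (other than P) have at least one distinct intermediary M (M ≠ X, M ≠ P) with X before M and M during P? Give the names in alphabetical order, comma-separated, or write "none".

Target P = [12:45, 16:55].
Intermediaries M with M during P: V.
Via V — items with X before V: F, S.
Union: F, S.

F, S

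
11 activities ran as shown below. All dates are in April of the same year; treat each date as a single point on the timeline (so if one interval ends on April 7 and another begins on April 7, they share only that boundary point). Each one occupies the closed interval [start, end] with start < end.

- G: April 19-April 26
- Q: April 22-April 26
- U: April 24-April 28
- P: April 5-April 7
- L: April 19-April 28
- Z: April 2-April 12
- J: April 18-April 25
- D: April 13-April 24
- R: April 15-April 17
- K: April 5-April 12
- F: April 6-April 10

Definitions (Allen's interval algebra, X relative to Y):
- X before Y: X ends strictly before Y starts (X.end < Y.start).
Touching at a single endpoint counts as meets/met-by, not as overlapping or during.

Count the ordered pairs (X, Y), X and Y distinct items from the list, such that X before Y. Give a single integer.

33

Checking all 110 ordered pairs for relation 'before'; matching pairs in alphabetical order:
(F, D): F before D ✓
(F, G): F before G ✓
(F, J): F before J ✓
(F, L): F before L ✓
(F, Q): F before Q ✓
(F, R): F before R ✓
(F, U): F before U ✓
(K, D): K before D ✓
(K, G): K before G ✓
(K, J): K before J ✓
(K, L): K before L ✓
(K, Q): K before Q ✓
(K, R): K before R ✓
(K, U): K before U ✓
(P, D): P before D ✓
(P, G): P before G ✓
(P, J): P before J ✓
(P, L): P before L ✓
(P, Q): P before Q ✓
(P, R): P before R ✓
(P, U): P before U ✓
(R, G): R before G ✓
(R, J): R before J ✓
(R, L): R before L ✓
... plus 9 further pairs not listed.
Count: 33.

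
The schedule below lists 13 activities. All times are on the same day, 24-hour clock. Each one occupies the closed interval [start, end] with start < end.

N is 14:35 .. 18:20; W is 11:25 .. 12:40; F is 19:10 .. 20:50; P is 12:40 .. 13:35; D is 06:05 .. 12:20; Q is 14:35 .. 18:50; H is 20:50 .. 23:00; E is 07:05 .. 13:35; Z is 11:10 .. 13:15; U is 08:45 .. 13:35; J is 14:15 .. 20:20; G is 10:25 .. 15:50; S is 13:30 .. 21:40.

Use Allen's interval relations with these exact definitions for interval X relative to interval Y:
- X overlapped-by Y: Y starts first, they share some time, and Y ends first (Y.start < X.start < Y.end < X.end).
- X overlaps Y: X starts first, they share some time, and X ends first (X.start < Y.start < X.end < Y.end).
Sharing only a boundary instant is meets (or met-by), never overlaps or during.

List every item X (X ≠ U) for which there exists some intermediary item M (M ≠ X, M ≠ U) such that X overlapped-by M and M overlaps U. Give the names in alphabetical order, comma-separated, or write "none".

E, G, W, Z

Target U = [08:45, 13:35].
Intermediaries M with M overlaps U: D.
Via D — items with X overlapped-by D: E, G, W, Z.
Union: E, G, W, Z.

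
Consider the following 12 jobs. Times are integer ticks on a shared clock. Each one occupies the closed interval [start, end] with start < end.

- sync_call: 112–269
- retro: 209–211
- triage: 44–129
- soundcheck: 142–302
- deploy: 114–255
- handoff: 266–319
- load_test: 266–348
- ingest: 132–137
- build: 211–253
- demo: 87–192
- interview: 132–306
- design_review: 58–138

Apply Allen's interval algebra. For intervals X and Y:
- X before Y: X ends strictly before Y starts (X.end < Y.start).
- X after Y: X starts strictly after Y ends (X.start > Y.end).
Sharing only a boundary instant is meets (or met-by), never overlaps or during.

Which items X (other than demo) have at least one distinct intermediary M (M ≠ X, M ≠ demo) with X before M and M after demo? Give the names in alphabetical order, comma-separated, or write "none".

Target demo = [87, 192].
Intermediaries M with M after demo: build, handoff, load_test, retro.
Via build — items with X before build: design_review, ingest, triage.
Via handoff — items with X before handoff: build, deploy, design_review, ingest, retro, triage.
Via load_test — items with X before load_test: build, deploy, design_review, ingest, retro, triage.
Via retro — items with X before retro: design_review, ingest, triage.
Union: build, deploy, design_review, ingest, retro, triage.

build, deploy, design_review, ingest, retro, triage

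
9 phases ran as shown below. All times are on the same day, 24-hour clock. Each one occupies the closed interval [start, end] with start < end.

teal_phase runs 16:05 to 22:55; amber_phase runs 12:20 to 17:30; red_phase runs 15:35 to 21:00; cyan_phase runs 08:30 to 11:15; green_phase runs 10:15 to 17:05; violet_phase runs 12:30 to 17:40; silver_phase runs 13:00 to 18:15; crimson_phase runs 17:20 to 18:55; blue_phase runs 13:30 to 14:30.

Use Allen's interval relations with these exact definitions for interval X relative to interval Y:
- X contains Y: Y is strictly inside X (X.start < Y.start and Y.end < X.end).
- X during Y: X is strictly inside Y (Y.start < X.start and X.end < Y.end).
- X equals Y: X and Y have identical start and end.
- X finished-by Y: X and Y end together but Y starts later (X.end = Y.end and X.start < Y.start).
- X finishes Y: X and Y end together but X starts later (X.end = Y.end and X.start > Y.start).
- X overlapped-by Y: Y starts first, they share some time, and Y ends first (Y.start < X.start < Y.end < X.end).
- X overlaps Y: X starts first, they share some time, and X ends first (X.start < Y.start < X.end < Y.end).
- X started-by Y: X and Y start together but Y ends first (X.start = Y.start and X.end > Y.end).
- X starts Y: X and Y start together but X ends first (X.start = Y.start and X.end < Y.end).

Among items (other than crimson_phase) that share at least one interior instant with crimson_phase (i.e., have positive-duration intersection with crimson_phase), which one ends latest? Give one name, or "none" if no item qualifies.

teal_phase

Target crimson_phase = [17:20, 18:55].
amber_phase [12:20, 17:30] → overlaps → candidate.
blue_phase [13:30, 14:30] → before → excluded.
cyan_phase [08:30, 11:15] → before → excluded.
green_phase [10:15, 17:05] → before → excluded.
red_phase [15:35, 21:00] → contains → candidate.
silver_phase [13:00, 18:15] → overlaps → candidate.
teal_phase [16:05, 22:55] → contains → candidate.
violet_phase [12:30, 17:40] → overlaps → candidate.
Among candidates, latest end is 22:55 → teal_phase.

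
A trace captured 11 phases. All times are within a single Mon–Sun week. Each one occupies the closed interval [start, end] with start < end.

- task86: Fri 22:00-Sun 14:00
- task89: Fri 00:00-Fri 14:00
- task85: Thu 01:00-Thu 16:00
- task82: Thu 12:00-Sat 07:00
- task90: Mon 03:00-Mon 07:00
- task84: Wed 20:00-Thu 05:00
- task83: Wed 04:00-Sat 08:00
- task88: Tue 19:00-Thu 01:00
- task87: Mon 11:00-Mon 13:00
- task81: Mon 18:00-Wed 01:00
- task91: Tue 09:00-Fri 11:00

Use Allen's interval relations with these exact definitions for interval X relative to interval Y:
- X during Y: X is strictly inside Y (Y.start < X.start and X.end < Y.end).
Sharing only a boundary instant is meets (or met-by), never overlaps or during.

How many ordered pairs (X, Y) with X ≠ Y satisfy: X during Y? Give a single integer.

Checking all 110 ordered pairs for relation 'during'; matching pairs in alphabetical order:
(task82, task83): task82 during task83 ✓
(task84, task83): task84 during task83 ✓
(task84, task91): task84 during task91 ✓
(task85, task83): task85 during task83 ✓
(task85, task91): task85 during task91 ✓
(task88, task91): task88 during task91 ✓
(task89, task82): task89 during task82 ✓
(task89, task83): task89 during task83 ✓
Count: 8.

8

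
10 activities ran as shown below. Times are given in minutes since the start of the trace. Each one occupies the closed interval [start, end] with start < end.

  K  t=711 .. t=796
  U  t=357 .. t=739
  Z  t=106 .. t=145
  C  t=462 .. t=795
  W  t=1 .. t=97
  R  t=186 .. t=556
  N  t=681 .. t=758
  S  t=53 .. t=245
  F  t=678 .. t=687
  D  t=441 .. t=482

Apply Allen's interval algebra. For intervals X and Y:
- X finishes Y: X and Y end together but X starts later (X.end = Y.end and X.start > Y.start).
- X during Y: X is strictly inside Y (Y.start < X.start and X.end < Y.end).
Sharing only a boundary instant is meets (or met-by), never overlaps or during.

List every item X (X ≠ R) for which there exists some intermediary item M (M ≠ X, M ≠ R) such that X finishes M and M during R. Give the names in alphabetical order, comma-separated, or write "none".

none

Target R = [t=186, t=556].
Intermediaries M with M during R: D.
Via D — items with X finishes D: none.
Union: none.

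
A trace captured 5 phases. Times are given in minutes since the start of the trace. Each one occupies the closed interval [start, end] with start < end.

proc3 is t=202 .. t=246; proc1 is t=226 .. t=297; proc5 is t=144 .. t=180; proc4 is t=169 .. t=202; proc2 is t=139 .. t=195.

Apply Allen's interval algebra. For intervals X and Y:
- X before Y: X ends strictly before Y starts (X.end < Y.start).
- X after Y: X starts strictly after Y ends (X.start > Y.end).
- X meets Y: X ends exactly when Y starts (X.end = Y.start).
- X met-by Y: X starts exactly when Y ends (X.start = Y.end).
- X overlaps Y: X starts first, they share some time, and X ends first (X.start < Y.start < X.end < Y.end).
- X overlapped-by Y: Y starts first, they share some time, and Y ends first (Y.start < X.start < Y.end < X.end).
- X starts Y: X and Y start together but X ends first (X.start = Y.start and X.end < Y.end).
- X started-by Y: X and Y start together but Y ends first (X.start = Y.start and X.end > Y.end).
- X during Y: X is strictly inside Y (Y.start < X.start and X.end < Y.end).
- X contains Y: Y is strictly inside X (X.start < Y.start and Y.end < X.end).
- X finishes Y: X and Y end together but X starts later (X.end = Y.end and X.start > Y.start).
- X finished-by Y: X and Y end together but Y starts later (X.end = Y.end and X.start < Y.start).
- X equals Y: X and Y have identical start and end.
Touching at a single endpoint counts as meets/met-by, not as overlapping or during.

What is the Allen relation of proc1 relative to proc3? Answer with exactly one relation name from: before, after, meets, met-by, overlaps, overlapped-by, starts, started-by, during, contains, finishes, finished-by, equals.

proc1 = [t=226, t=297]; proc3 = [t=202, t=246].
Compare endpoints: proc1.start > proc3.start, proc1.start < proc3.end, proc1.end > proc3.start, proc1.end > proc3.end.
That pattern is 'overlapped-by'.

overlapped-by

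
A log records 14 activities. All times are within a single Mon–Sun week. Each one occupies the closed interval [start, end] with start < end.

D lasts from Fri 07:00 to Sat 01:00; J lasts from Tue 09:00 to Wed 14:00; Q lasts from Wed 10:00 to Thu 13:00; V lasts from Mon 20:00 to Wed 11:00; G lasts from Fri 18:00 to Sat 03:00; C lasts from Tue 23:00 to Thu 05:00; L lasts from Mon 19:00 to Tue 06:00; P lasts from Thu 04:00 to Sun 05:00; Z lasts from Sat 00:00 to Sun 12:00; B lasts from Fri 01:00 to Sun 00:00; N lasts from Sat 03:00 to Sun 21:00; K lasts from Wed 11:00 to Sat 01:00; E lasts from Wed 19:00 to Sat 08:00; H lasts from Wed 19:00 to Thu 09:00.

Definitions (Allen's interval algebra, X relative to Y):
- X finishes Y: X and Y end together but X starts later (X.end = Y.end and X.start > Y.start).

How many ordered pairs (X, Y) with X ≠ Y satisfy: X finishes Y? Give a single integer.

Checking all 182 ordered pairs for relation 'finishes'; matching pairs in alphabetical order:
(D, K): D finishes K ✓
Count: 1.

1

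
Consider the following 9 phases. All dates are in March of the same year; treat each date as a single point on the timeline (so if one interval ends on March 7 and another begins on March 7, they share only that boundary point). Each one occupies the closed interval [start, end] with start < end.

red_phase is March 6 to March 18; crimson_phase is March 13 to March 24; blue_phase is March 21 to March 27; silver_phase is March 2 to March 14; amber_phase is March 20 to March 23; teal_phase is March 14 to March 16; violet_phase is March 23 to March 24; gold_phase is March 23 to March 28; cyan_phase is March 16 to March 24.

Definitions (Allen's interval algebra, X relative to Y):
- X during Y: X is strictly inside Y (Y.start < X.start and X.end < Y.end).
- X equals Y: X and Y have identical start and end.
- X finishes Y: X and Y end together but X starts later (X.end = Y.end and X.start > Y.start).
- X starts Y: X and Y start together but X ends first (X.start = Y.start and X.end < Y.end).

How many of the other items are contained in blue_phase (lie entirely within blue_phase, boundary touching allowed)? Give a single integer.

1

Target blue_phase = [March 21, March 27].
amber_phase [March 20, March 23] → overlaps → no.
crimson_phase [March 13, March 24] → overlaps → no.
cyan_phase [March 16, March 24] → overlaps → no.
gold_phase [March 23, March 28] → overlapped-by → no.
red_phase [March 6, March 18] → before → no.
silver_phase [March 2, March 14] → before → no.
teal_phase [March 14, March 16] → before → no.
violet_phase [March 23, March 24] → during → counts.
Total: 1.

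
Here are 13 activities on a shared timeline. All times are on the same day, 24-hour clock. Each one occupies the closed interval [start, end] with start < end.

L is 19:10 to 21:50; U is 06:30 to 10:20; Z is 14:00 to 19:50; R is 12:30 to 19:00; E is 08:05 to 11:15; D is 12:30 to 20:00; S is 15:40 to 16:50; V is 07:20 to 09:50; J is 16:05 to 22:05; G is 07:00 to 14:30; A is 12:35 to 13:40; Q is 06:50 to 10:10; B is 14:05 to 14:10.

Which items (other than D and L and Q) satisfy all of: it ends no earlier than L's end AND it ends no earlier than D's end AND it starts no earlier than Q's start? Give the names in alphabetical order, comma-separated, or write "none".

J

Conditions: its end is no earlier than L's end (X.end >= 21:50) AND its end is no earlier than D's end (X.end >= 20:00) AND its start is no earlier than Q's start (X.start >= 06:50).
A: end 13:40 >= 21:50? ✗; end 13:40 >= 20:00? ✗; start 12:35 >= 06:50? ✓ → no.
B: end 14:10 >= 21:50? ✗; end 14:10 >= 20:00? ✗; start 14:05 >= 06:50? ✓ → no.
E: end 11:15 >= 21:50? ✗; end 11:15 >= 20:00? ✗; start 08:05 >= 06:50? ✓ → no.
G: end 14:30 >= 21:50? ✗; end 14:30 >= 20:00? ✗; start 07:00 >= 06:50? ✓ → no.
J: end 22:05 >= 21:50? ✓; end 22:05 >= 20:00? ✓; start 16:05 >= 06:50? ✓ → yes.
R: end 19:00 >= 21:50? ✗; end 19:00 >= 20:00? ✗; start 12:30 >= 06:50? ✓ → no.
S: end 16:50 >= 21:50? ✗; end 16:50 >= 20:00? ✗; start 15:40 >= 06:50? ✓ → no.
U: end 10:20 >= 21:50? ✗; end 10:20 >= 20:00? ✗; start 06:30 >= 06:50? ✗ → no.
V: end 09:50 >= 21:50? ✗; end 09:50 >= 20:00? ✗; start 07:20 >= 06:50? ✓ → no.
Z: end 19:50 >= 21:50? ✗; end 19:50 >= 20:00? ✗; start 14:00 >= 06:50? ✓ → no.
Result: J.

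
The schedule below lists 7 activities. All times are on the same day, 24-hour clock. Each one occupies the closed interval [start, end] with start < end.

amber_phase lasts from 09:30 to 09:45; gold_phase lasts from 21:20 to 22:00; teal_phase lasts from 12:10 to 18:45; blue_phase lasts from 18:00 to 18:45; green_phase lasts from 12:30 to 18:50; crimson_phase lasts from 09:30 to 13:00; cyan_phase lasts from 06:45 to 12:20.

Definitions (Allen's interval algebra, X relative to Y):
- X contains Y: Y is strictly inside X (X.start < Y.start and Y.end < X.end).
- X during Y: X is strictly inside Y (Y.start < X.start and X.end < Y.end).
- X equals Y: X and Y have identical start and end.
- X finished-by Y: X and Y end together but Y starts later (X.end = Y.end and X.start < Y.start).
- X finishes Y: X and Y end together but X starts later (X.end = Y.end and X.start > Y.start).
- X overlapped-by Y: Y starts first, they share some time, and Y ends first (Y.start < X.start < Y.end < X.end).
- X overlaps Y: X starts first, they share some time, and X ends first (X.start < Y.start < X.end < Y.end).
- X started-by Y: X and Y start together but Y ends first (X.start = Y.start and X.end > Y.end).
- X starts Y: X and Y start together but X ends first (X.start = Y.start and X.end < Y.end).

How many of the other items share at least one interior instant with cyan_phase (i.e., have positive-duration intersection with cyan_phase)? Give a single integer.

Target cyan_phase = [06:45, 12:20].
amber_phase [09:30, 09:45] → during → counts.
blue_phase [18:00, 18:45] → after → no.
crimson_phase [09:30, 13:00] → overlapped-by → counts.
gold_phase [21:20, 22:00] → after → no.
green_phase [12:30, 18:50] → after → no.
teal_phase [12:10, 18:45] → overlapped-by → counts.
Total: 3.

3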